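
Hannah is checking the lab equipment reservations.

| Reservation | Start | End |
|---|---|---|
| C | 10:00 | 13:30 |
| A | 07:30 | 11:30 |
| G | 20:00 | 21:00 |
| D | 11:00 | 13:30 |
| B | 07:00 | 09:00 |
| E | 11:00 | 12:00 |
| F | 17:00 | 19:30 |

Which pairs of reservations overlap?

A & B, A & C, A & D, A & E, C & D, C & E, D & E

Sorted by start: B, A, C, D, E, F, G.
A starts before B ends → B and A overlap.
C starts after B ends; B is clear from here.
C starts before A ends → A and C overlap.
D starts before A ends → A and D overlap.
E starts before A ends → A and E overlap.
F starts after A ends; A is clear from here.
D starts before C ends → C and D overlap.
E starts before C ends → C and E overlap.
F starts after C ends; C is clear from here.
E starts before D ends → D and E overlap.
F starts after D ends; D is clear from here.
F starts after E ends; E is clear from here.
G starts after F ends.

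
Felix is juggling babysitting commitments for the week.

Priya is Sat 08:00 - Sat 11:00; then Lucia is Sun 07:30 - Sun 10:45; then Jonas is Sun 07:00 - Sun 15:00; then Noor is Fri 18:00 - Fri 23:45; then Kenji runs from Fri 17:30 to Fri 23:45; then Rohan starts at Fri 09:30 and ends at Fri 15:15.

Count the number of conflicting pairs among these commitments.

2

Sorted by start: Rohan, Kenji, Noor, Priya, Jonas, Lucia.
Kenji starts after Rohan ends; Rohan is clear from here.
Noor starts before Kenji ends → Kenji and Noor overlap.
Priya starts after Kenji ends; Kenji is clear from here.
Priya starts after Noor ends; Noor is clear from here.
Jonas starts after Priya ends; Priya is clear from here.
Lucia starts before Jonas ends → Jonas and Lucia overlap.
Overlapping pairs: Jonas & Lucia, Kenji & Noor — 2 in total.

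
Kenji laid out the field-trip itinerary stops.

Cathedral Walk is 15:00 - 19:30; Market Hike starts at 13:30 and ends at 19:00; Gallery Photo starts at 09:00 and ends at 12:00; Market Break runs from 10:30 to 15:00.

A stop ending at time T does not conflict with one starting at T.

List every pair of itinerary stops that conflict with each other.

Check each pair: they overlap iff neither finishes before the other starts.
Sorted by start: Gallery Photo, Market Break, Market Hike, Cathedral Walk.
Market Break starts before Gallery Photo ends → Gallery Photo and Market Break overlap.
Market Hike starts after Gallery Photo ends — done with Gallery Photo.
Market Hike starts before Market Break ends → Market Break and Market Hike overlap.
Cathedral Walk starts exactly when Market Break ends (back-to-back, no overlap).
Cathedral Walk starts before Market Hike ends → Market Hike and Cathedral Walk overlap.

Cathedral Walk & Market Hike, Gallery Photo & Market Break, Market Break & Market Hike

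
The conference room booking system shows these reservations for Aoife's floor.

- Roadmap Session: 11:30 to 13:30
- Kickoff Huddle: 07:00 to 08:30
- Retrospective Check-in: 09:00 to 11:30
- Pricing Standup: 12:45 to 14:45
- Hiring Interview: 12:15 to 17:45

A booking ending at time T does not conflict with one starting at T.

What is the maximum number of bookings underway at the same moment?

Walk through starts and ends in time order (an end at T is processed before a start at T):
07:00 start Kickoff Huddle → 1
08:30 end Kickoff Huddle → 0
09:00 start Retrospective Check-in → 1
11:30 end Retrospective Check-in → 0
11:30 start Roadmap Session → 1
12:15 start Hiring Interview → 2
12:45 start Pricing Standup → 3
13:30 end Roadmap Session → 2
14:45 end Pricing Standup → 1
17:45 end Hiring Interview → 0
Peak is 3, at 12:45 (Hiring Interview, Pricing Standup, Roadmap Session).

3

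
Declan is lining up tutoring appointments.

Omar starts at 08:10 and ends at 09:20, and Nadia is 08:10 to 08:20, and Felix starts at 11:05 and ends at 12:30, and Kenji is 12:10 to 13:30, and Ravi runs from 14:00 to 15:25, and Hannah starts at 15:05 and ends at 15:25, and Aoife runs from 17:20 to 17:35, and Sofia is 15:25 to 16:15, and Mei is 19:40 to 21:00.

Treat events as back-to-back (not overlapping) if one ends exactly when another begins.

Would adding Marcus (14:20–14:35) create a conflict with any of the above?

Yes — it overlaps Ravi

Omar: ends 09:20 at or before Marcus starts 14:20 → clear.
Nadia: ends 08:20 at or before Marcus starts 14:20 → clear.
Felix: ends 12:30 at or before Marcus starts 14:20 → clear.
Kenji: ends 13:30 at or before Marcus starts 14:20 → clear.
Ravi: starts 14:00 before Marcus ends 14:35, and ends 15:25 after Marcus starts 14:20 → overlap.
Hannah: starts 15:05 at or after Marcus ends 14:35 → clear.
Sofia: starts 15:25 at or after Marcus ends 14:35 → clear.
Aoife: starts 17:20 at or after Marcus ends 14:35 → clear.
Mei: starts 19:40 at or after Marcus ends 14:35 → clear.
Marcus overlaps Ravi.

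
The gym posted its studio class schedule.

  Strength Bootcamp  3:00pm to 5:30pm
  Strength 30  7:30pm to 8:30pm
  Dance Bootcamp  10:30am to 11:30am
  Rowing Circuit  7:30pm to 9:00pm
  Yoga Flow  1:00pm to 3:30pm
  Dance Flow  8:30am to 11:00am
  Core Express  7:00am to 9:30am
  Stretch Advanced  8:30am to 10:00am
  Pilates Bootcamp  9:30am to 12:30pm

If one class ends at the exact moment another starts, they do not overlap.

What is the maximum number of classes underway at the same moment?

3

Walk through starts and ends in time order (an end at T is processed before a start at T):
7:00am start Core Express → 1
8:30am start Dance Flow → 2
8:30am start Stretch Advanced → 3
9:30am end Core Express → 2
9:30am start Pilates Bootcamp → 3
10:00am end Stretch Advanced → 2
10:30am start Dance Bootcamp → 3
11:00am end Dance Flow → 2
11:30am end Dance Bootcamp → 1
12:30pm end Pilates Bootcamp → 0
1:00pm start Yoga Flow → 1
3:00pm start Strength Bootcamp → 2
3:30pm end Yoga Flow → 1
5:30pm end Strength Bootcamp → 0
7:30pm start Rowing Circuit → 1
7:30pm start Strength 30 → 2
8:30pm end Strength 30 → 1
9:00pm end Rowing Circuit → 0
Peak is 3, at 8:30am (Core Express, Dance Flow, Stretch Advanced).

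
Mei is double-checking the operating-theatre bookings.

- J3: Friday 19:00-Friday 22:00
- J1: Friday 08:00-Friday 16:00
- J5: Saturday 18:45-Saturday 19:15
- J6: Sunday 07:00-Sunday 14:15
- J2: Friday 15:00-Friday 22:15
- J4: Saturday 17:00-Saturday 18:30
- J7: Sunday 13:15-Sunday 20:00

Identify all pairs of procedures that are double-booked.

Check each pair: they overlap iff neither finishes before the other starts.
Sorted by start: J1, J2, J3, J4, J5, J6, J7.
J2 starts before J1 ends → J1 and J2 overlap.
J3 starts after J1 ends; J1 is clear from here.
J3 starts before J2 ends → J2 and J3 overlap.
J4 starts after J2 ends; J2 is clear from here.
J4 starts after J3 ends; J3 is clear from here.
J5 starts after J4 ends; J4 is clear from here.
J6 starts after J5 ends; J5 is clear from here.
J7 starts before J6 ends → J6 and J7 overlap.

J1 & J2, J2 & J3, J6 & J7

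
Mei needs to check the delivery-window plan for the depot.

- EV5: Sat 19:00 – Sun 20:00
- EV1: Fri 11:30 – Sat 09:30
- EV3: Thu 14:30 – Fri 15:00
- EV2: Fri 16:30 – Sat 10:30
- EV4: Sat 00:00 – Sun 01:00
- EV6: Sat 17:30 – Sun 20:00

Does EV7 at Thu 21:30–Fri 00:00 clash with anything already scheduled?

Yes — it overlaps EV3

EV3: starts Thu 14:30 before EV7 ends Fri 00:00, and ends Fri 15:00 after EV7 starts Thu 21:30 → overlap.
EV1: starts Fri 11:30 at or after EV7 ends Fri 00:00 → clear.
EV2: starts Fri 16:30 at or after EV7 ends Fri 00:00 → clear.
EV4: starts Sat 00:00 at or after EV7 ends Fri 00:00 → clear.
EV6: starts Sat 17:30 at or after EV7 ends Fri 00:00 → clear.
EV5: starts Sat 19:00 at or after EV7 ends Fri 00:00 → clear.
EV7 overlaps EV3.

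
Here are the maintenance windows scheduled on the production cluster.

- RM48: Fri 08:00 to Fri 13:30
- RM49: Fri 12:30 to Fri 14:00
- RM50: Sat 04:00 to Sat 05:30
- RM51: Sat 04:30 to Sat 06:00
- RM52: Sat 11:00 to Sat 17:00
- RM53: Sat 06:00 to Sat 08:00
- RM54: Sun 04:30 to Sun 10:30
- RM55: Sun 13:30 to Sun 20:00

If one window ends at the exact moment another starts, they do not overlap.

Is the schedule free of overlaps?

Sorted by start: RM48, RM49, RM50, RM51, RM53, RM52, RM54, RM55.
RM49 starts before RM48 ends → RM48 and RM49 overlap.
That's a conflict, so the schedule is not conflict-free.

No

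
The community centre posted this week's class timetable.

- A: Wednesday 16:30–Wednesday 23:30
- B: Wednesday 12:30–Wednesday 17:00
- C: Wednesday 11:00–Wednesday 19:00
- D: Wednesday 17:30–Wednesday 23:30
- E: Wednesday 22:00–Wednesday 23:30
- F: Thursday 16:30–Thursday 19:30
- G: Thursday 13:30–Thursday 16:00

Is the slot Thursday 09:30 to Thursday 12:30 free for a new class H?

C: ends Wednesday 19:00 at or before H starts Thursday 09:30 → clear.
B: ends Wednesday 17:00 at or before H starts Thursday 09:30 → clear.
A: ends Wednesday 23:30 at or before H starts Thursday 09:30 → clear.
D: ends Wednesday 23:30 at or before H starts Thursday 09:30 → clear.
E: ends Wednesday 23:30 at or before H starts Thursday 09:30 → clear.
G: starts Thursday 13:30 at or after H ends Thursday 12:30 → clear.
F: starts Thursday 16:30 at or after H ends Thursday 12:30 → clear.

Yes — the slot is free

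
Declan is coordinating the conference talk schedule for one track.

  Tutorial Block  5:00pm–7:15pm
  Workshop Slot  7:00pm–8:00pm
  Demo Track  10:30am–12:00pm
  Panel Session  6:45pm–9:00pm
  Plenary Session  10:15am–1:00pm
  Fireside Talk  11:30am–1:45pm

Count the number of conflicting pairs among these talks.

Check each pair: they overlap iff neither finishes before the other starts.
Sorted by start: Plenary Session, Demo Track, Fireside Talk, Tutorial Block, Panel Session, Workshop Slot.
Demo Track starts before Plenary Session ends → Plenary Session and Demo Track overlap.
Fireside Talk starts before Plenary Session ends → Plenary Session and Fireside Talk overlap.
Tutorial Block starts after Plenary Session ends; Plenary Session is clear from here.
Fireside Talk starts before Demo Track ends → Demo Track and Fireside Talk overlap.
Tutorial Block starts after Demo Track ends; Demo Track is clear from here.
Tutorial Block starts after Fireside Talk ends; Fireside Talk is clear from here.
Panel Session starts before Tutorial Block ends → Tutorial Block and Panel Session overlap.
Workshop Slot starts before Tutorial Block ends → Tutorial Block and Workshop Slot overlap.
Workshop Slot starts before Panel Session ends → Panel Session and Workshop Slot overlap.
Overlapping pairs: Demo Track & Fireside Talk, Demo Track & Plenary Session, Fireside Talk & Plenary Session, Panel Session & Tutorial Block, Panel Session & Workshop Slot, Tutorial Block & Workshop Slot — 6 in total.

6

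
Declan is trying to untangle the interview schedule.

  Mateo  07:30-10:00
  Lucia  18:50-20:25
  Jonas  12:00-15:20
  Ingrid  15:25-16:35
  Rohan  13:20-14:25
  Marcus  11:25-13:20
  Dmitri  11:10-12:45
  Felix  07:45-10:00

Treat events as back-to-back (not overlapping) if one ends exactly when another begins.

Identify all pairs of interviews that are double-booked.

Check each pair: they overlap iff neither finishes before the other starts.
Sorted by start: Mateo, Felix, Dmitri, Marcus, Jonas, Rohan, Ingrid, Lucia.
Felix starts before Mateo ends → Mateo and Felix overlap.
Dmitri starts after Mateo ends; Mateo is clear from here.
Dmitri starts after Felix ends; Felix is clear from here.
Marcus starts before Dmitri ends → Dmitri and Marcus overlap.
Jonas starts before Dmitri ends → Dmitri and Jonas overlap.
Rohan starts after Dmitri ends; Dmitri is clear from here.
Jonas starts before Marcus ends → Marcus and Jonas overlap.
Rohan starts exactly when Marcus ends (back-to-back, no overlap); Marcus is clear from here.
Rohan starts before Jonas ends → Jonas and Rohan overlap.
Ingrid starts after Jonas ends; Jonas is clear from here.
Ingrid starts after Rohan ends; Rohan is clear from here.
Lucia starts after Ingrid ends.

Dmitri & Jonas, Dmitri & Marcus, Felix & Mateo, Jonas & Marcus, Jonas & Rohan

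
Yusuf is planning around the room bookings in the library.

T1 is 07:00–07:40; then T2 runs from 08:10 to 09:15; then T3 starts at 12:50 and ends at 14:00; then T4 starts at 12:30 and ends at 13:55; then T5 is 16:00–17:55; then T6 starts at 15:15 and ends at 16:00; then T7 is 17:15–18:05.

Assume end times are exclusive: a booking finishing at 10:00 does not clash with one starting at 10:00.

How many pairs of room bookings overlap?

2

Two intervals overlap when each starts before the other ends.
Sorted by start: T1, T2, T4, T3, T6, T5, T7.
T2 starts after T1 ends — done with T1.
T4 starts after T2 ends — done with T2.
T3 starts before T4 ends → T4 and T3 overlap.
T6 starts after T4 ends — done with T4.
T6 starts after T3 ends — done with T3.
T5 starts exactly when T6 ends (back-to-back, no overlap) — done with T6.
T7 starts before T5 ends → T5 and T7 overlap.
Overlapping pairs: T3 & T4, T5 & T7 — 2 in total.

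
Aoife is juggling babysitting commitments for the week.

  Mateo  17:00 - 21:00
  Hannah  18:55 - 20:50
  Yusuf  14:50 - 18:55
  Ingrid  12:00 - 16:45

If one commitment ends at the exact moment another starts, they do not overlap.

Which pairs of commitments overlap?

Sorted by start: Ingrid, Yusuf, Mateo, Hannah.
Yusuf starts before Ingrid ends → Ingrid and Yusuf overlap.
Mateo starts after Ingrid ends; Ingrid is clear from here.
Mateo starts before Yusuf ends → Yusuf and Mateo overlap.
Hannah starts exactly when Yusuf ends (back-to-back, no overlap).
Hannah starts before Mateo ends → Mateo and Hannah overlap.

Hannah & Mateo, Ingrid & Yusuf, Mateo & Yusuf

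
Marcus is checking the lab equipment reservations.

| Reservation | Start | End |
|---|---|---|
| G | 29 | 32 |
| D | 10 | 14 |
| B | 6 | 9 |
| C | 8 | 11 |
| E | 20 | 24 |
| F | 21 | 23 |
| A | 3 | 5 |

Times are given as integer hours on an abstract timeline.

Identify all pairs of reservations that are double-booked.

Sorted by start: A, B, C, D, E, F, G.
B starts after A ends, so nothing later overlaps A either.
C starts before B ends → B and C overlap.
D starts after B ends, so nothing later overlaps B either.
D starts before C ends → C and D overlap.
E starts after C ends, so nothing later overlaps C either.
E starts after D ends, so nothing later overlaps D either.
F starts before E ends → E and F overlap.
G starts after E ends.
G starts after F ends.

B & C, C & D, E & F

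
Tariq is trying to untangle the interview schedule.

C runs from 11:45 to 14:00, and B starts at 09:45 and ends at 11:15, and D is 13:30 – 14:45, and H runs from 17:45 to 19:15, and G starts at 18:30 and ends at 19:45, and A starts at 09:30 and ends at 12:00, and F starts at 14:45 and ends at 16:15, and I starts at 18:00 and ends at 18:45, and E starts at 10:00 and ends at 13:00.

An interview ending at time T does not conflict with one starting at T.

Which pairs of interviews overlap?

A & B, A & C, A & E, B & E, C & D, C & E, G & H, G & I, H & I

Sorted by start: A, B, E, C, D, F, H, I, G.
B starts before A ends → A and B overlap.
E starts before A ends → A and E overlap.
C starts before A ends → A and C overlap.
D starts after A ends — done with A.
E starts before B ends → B and E overlap.
C starts after B ends — done with B.
C starts before E ends → E and C overlap.
D starts after E ends — done with E.
D starts before C ends → C and D overlap.
F starts after C ends — done with C.
F starts exactly when D ends (back-to-back, no overlap) — done with D.
H starts after F ends — done with F.
I starts before H ends → H and I overlap.
G starts before H ends → H and G overlap.
G starts before I ends → I and G overlap.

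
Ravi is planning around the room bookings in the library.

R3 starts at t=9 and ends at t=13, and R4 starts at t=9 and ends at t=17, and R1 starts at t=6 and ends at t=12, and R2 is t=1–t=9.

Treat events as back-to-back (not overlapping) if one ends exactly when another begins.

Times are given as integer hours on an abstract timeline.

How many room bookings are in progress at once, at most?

3

Sweep the timeline, counting +1 at each start and −1 at each end (ends before starts at a tie):
t=1 start R2 → 1
t=6 start R1 → 2
t=9 end R2 → 1
t=9 start R3 → 2
t=9 start R4 → 3
t=12 end R1 → 2
t=13 end R3 → 1
t=17 end R4 → 0
Peak is 3, at t=9 (R1, R3, R4).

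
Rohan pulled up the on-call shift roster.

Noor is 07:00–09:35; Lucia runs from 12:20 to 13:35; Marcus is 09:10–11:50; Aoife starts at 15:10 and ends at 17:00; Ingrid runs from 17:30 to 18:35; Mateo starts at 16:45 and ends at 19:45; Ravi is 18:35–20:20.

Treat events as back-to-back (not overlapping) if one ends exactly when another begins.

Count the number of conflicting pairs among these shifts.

4

Two intervals overlap when each starts before the other ends.
Sorted by start: Noor, Marcus, Lucia, Aoife, Mateo, Ingrid, Ravi.
Marcus starts before Noor ends → Noor and Marcus overlap.
Lucia starts after Noor ends — done with Noor.
Lucia starts after Marcus ends — done with Marcus.
Aoife starts after Lucia ends — done with Lucia.
Mateo starts before Aoife ends → Aoife and Mateo overlap.
Ingrid starts after Aoife ends — done with Aoife.
Ingrid starts before Mateo ends → Mateo and Ingrid overlap.
Ravi starts before Mateo ends → Mateo and Ravi overlap.
Ravi starts exactly when Ingrid ends (back-to-back, no overlap).
Overlapping pairs: Aoife & Mateo, Ingrid & Mateo, Marcus & Noor, Mateo & Ravi — 4 in total.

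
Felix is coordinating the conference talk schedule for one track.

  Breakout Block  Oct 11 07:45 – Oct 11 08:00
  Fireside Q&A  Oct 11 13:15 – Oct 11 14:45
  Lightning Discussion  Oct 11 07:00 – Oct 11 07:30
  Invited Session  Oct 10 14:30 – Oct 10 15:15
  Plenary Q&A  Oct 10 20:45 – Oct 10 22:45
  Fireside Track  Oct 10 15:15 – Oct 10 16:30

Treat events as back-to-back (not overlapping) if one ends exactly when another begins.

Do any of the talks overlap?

Two intervals overlap when each starts before the other ends.
Sorted by start: Invited Session, Fireside Track, Plenary Q&A, Lightning Discussion, Breakout Block, Fireside Q&A.
Fireside Track starts exactly when Invited Session ends (back-to-back, no overlap) — done with Invited Session.
Plenary Q&A starts after Fireside Track ends — done with Fireside Track.
Lightning Discussion starts after Plenary Q&A ends — done with Plenary Q&A.
Breakout Block starts after Lightning Discussion ends — done with Lightning Discussion.
Fireside Q&A starts after Breakout Block ends.
Every pair is clear; the schedule has no overlaps.

No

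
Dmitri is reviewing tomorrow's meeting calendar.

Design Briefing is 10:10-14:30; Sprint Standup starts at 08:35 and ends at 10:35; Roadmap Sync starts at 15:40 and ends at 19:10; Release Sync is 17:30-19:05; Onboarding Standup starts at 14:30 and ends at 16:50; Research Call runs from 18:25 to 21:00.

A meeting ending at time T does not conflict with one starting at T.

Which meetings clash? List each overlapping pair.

Two intervals overlap when each starts before the other ends.
Sorted by start: Sprint Standup, Design Briefing, Onboarding Standup, Roadmap Sync, Release Sync, Research Call.
Design Briefing starts before Sprint Standup ends → Sprint Standup and Design Briefing overlap.
Onboarding Standup starts after Sprint Standup ends — done with Sprint Standup.
Onboarding Standup starts exactly when Design Briefing ends (back-to-back, no overlap) — done with Design Briefing.
Roadmap Sync starts before Onboarding Standup ends → Onboarding Standup and Roadmap Sync overlap.
Release Sync starts after Onboarding Standup ends — done with Onboarding Standup.
Release Sync starts before Roadmap Sync ends → Roadmap Sync and Release Sync overlap.
Research Call starts before Roadmap Sync ends → Roadmap Sync and Research Call overlap.
Research Call starts before Release Sync ends → Release Sync and Research Call overlap.

Design Briefing & Sprint Standup, Onboarding Standup & Roadmap Sync, Release Sync & Research Call, Release Sync & Roadmap Sync, Research Call & Roadmap Sync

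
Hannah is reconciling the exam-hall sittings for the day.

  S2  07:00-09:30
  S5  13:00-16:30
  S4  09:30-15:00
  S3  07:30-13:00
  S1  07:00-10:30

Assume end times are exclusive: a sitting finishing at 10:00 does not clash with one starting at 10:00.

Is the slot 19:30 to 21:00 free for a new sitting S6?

S1: ends 10:30 at or before S6 starts 19:30 → clear.
S2: ends 09:30 at or before S6 starts 19:30 → clear.
S3: ends 13:00 at or before S6 starts 19:30 → clear.
S4: ends 15:00 at or before S6 starts 19:30 → clear.
S5: ends 16:30 at or before S6 starts 19:30 → clear.

Yes — the slot is free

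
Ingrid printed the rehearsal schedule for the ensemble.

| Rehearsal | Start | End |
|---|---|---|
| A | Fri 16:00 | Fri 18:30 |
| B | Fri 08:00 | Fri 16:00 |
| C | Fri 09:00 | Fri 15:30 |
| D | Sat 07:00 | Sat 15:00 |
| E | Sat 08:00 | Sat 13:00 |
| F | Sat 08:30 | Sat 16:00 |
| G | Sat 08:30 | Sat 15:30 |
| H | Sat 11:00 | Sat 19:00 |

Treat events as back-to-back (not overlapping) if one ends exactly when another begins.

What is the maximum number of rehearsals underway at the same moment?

Walk through starts and ends in time order (an end at T is processed before a start at T):
Fri 08:00 start B → 1
Fri 09:00 start C → 2
Fri 15:30 end C → 1
Fri 16:00 end B → 0
Fri 16:00 start A → 1
Fri 18:30 end A → 0
Sat 07:00 start D → 1
Sat 08:00 start E → 2
Sat 08:30 start F → 3
Sat 08:30 start G → 4
Sat 11:00 start H → 5
Sat 13:00 end E → 4
Sat 15:00 end D → 3
Sat 15:30 end G → 2
Sat 16:00 end F → 1
Sat 19:00 end H → 0
Peak is 5, at Sat 11:00 (D, E, F, G, H).

5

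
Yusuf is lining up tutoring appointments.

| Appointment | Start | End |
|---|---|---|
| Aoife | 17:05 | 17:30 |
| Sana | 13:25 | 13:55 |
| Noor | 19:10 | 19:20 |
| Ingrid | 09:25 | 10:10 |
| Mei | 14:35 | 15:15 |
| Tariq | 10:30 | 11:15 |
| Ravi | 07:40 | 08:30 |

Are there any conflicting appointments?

Sorted by start: Ravi, Ingrid, Tariq, Sana, Mei, Aoife, Noor.
Ingrid starts after Ravi ends — done with Ravi.
Tariq starts after Ingrid ends — done with Ingrid.
Sana starts after Tariq ends — done with Tariq.
Mei starts after Sana ends — done with Sana.
Aoife starts after Mei ends — done with Mei.
Noor starts after Aoife ends.
Every pair is clear; the schedule has no overlaps.

No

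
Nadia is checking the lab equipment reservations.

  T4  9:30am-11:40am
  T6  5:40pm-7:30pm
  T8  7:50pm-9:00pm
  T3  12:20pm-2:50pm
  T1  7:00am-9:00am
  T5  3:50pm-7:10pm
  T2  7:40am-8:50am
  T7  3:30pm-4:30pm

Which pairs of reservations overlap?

T1 & T2, T5 & T6, T5 & T7

Check each pair: they overlap iff neither finishes before the other starts.
Sorted by start: T1, T2, T4, T3, T7, T5, T6, T8.
T2 starts before T1 ends → T1 and T2 overlap.
T4 starts after T1 ends — done with T1.
T4 starts after T2 ends — done with T2.
T3 starts after T4 ends — done with T4.
T7 starts after T3 ends — done with T3.
T5 starts before T7 ends → T7 and T5 overlap.
T6 starts after T7 ends — done with T7.
T6 starts before T5 ends → T5 and T6 overlap.
T8 starts after T5 ends.
T8 starts after T6 ends.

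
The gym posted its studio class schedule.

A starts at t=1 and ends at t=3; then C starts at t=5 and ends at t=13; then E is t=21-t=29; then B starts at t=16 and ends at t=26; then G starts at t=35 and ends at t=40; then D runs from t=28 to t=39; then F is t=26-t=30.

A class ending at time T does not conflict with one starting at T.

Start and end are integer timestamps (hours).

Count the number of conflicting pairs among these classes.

5

Check each pair: they overlap iff neither finishes before the other starts.
Sorted by start: A, C, B, E, F, D, G.
C starts after A ends, so A has no further overlaps.
B starts after C ends, so C has no further overlaps.
E starts before B ends → B and E overlap.
F starts exactly when B ends (back-to-back, no overlap), so B has no further overlaps.
F starts before E ends → E and F overlap.
D starts before E ends → E and D overlap.
G starts after E ends.
D starts before F ends → F and D overlap.
G starts after F ends.
G starts before D ends → D and G overlap.
Overlapping pairs: B & E, D & E, D & F, D & G, E & F — 5 in total.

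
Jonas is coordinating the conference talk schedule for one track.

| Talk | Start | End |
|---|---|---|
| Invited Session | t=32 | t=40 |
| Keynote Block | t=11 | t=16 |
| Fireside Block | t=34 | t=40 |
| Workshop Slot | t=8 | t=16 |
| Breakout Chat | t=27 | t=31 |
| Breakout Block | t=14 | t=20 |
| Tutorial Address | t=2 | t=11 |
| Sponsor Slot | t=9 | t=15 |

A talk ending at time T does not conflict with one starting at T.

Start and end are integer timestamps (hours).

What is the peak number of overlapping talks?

Walk through starts and ends in time order (an end at T is processed before a start at T):
t=2 start Tutorial Address → 1
t=8 start Workshop Slot → 2
t=9 start Sponsor Slot → 3
t=11 end Tutorial Address → 2
t=11 start Keynote Block → 3
t=14 start Breakout Block → 4
t=15 end Sponsor Slot → 3
t=16 end Keynote Block → 2
t=16 end Workshop Slot → 1
t=20 end Breakout Block → 0
t=27 start Breakout Chat → 1
t=31 end Breakout Chat → 0
t=32 start Invited Session → 1
t=34 start Fireside Block → 2
t=40 end Fireside Block → 1
t=40 end Invited Session → 0
Peak is 4, at t=14 (Breakout Block, Keynote Block, Sponsor Slot, Workshop Slot).

4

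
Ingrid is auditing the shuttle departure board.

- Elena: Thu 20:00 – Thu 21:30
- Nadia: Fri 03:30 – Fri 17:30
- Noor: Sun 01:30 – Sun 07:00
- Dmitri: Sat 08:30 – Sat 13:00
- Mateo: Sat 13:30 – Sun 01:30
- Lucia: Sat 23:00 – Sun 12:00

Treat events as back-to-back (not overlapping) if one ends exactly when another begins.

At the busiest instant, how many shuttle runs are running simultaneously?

2

Walk through starts and ends in time order (an end at T is processed before a start at T):
Thu 20:00 start Elena → 1
Thu 21:30 end Elena → 0
Fri 03:30 start Nadia → 1
Fri 17:30 end Nadia → 0
Sat 08:30 start Dmitri → 1
Sat 13:00 end Dmitri → 0
Sat 13:30 start Mateo → 1
Sat 23:00 start Lucia → 2
Sun 01:30 end Mateo → 1
Sun 01:30 start Noor → 2
Sun 07:00 end Noor → 1
Sun 12:00 end Lucia → 0
Peak is 2, at Sat 23:00 (Lucia, Mateo).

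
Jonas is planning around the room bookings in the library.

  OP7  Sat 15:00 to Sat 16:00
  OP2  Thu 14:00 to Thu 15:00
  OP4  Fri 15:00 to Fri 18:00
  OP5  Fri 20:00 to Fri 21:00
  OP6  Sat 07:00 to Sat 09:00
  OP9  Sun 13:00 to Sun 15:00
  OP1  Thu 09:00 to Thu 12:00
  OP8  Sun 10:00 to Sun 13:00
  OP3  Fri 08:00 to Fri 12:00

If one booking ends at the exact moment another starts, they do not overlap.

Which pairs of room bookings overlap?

no overlapping pairs

Two intervals overlap when each starts before the other ends.
Sorted by start: OP1, OP2, OP3, OP4, OP5, OP6, OP7, OP8, OP9.
OP2 starts after OP1 ends, so nothing later overlaps OP1 either.
OP3 starts after OP2 ends, so nothing later overlaps OP2 either.
OP4 starts after OP3 ends, so nothing later overlaps OP3 either.
OP5 starts after OP4 ends, so nothing later overlaps OP4 either.
OP6 starts after OP5 ends, so nothing later overlaps OP5 either.
OP7 starts after OP6 ends, so nothing later overlaps OP6 either.
OP8 starts after OP7 ends, so nothing later overlaps OP7 either.
OP9 starts exactly when OP8 ends (back-to-back, no overlap).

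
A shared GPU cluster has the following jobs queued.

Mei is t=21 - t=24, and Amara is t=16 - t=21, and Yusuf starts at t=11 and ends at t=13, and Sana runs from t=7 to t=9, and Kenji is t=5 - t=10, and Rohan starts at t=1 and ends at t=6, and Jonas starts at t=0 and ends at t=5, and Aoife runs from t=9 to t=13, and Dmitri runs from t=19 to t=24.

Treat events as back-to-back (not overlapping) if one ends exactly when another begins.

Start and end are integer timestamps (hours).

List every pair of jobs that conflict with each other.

Sorted by start: Jonas, Rohan, Kenji, Sana, Aoife, Yusuf, Amara, Dmitri, Mei.
Rohan starts before Jonas ends → Jonas and Rohan overlap.
Kenji starts exactly when Jonas ends (back-to-back, no overlap) — done with Jonas.
Kenji starts before Rohan ends → Rohan and Kenji overlap.
Sana starts after Rohan ends — done with Rohan.
Sana starts before Kenji ends → Kenji and Sana overlap.
Aoife starts before Kenji ends → Kenji and Aoife overlap.
Yusuf starts after Kenji ends — done with Kenji.
Aoife starts exactly when Sana ends (back-to-back, no overlap) — done with Sana.
Yusuf starts before Aoife ends → Aoife and Yusuf overlap.
Amara starts after Aoife ends — done with Aoife.
Amara starts after Yusuf ends — done with Yusuf.
Dmitri starts before Amara ends → Amara and Dmitri overlap.
Mei starts exactly when Amara ends (back-to-back, no overlap).
Mei starts before Dmitri ends → Dmitri and Mei overlap.

Amara & Dmitri, Aoife & Kenji, Aoife & Yusuf, Dmitri & Mei, Jonas & Rohan, Kenji & Rohan, Kenji & Sana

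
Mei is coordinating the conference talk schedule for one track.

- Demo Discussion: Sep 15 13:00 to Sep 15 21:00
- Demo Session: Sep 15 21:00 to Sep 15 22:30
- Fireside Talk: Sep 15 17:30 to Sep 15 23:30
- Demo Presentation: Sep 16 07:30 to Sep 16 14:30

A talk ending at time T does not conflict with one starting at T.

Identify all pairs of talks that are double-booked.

Sorted by start: Demo Discussion, Fireside Talk, Demo Session, Demo Presentation.
Fireside Talk starts before Demo Discussion ends → Demo Discussion and Fireside Talk overlap.
Demo Session starts exactly when Demo Discussion ends (back-to-back, no overlap); Demo Discussion is clear from here.
Demo Session starts before Fireside Talk ends → Fireside Talk and Demo Session overlap.
Demo Presentation starts after Fireside Talk ends.
Demo Presentation starts after Demo Session ends.

Demo Discussion & Fireside Talk, Demo Session & Fireside Talk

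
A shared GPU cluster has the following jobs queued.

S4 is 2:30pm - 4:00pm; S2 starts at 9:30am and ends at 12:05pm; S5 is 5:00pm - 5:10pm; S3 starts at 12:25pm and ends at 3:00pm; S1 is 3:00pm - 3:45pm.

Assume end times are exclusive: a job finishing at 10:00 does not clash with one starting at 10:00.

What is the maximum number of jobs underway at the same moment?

2

Sort all start/end points and keep a running count:
9:30am start S2 → 1
12:05pm end S2 → 0
12:25pm start S3 → 1
2:30pm start S4 → 2
3:00pm end S3 → 1
3:00pm start S1 → 2
3:45pm end S1 → 1
4:00pm end S4 → 0
5:00pm start S5 → 1
5:10pm end S5 → 0
Peak is 2, at 2:30pm (S3, S4).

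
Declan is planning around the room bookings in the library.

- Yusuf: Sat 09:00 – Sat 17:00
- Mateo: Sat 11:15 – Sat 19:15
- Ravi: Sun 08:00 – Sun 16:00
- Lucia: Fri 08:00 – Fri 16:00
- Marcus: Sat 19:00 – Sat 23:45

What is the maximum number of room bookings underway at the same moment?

2

Walk through starts and ends in time order (an end at T is processed before a start at T):
Fri 08:00 start Lucia → 1
Fri 16:00 end Lucia → 0
Sat 09:00 start Yusuf → 1
Sat 11:15 start Mateo → 2
Sat 17:00 end Yusuf → 1
Sat 19:00 start Marcus → 2
Sat 19:15 end Mateo → 1
Sat 23:45 end Marcus → 0
Sun 08:00 start Ravi → 1
Sun 16:00 end Ravi → 0
Peak is 2, at Sat 11:15 (Mateo, Yusuf).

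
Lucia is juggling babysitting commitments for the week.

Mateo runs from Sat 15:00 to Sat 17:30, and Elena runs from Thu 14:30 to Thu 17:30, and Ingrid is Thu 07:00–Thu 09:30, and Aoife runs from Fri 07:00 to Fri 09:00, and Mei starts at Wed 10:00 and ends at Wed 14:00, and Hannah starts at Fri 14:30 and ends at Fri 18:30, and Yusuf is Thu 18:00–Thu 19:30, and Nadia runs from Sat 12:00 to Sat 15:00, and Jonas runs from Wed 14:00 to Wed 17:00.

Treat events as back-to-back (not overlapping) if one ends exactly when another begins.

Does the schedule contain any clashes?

Sorted by start: Mei, Jonas, Ingrid, Elena, Yusuf, Aoife, Hannah, Nadia, Mateo.
Jonas starts exactly when Mei ends (back-to-back, no overlap), so Mei has no further overlaps.
Ingrid starts after Jonas ends, so Jonas has no further overlaps.
Elena starts after Ingrid ends, so Ingrid has no further overlaps.
Yusuf starts after Elena ends, so Elena has no further overlaps.
Aoife starts after Yusuf ends, so Yusuf has no further overlaps.
Hannah starts after Aoife ends, so Aoife has no further overlaps.
Nadia starts after Hannah ends, so Hannah has no further overlaps.
Mateo starts exactly when Nadia ends (back-to-back, no overlap).
Every pair is clear; the schedule has no overlaps.

No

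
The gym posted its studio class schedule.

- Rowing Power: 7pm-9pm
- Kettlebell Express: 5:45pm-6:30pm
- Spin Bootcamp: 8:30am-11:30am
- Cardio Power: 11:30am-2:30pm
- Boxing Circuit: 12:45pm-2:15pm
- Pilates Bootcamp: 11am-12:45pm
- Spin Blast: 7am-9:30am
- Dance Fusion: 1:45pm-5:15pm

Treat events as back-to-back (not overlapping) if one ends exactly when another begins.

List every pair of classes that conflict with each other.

Sorted by start: Spin Blast, Spin Bootcamp, Pilates Bootcamp, Cardio Power, Boxing Circuit, Dance Fusion, Kettlebell Express, Rowing Power.
Spin Bootcamp starts before Spin Blast ends → Spin Blast and Spin Bootcamp overlap.
Pilates Bootcamp starts after Spin Blast ends — done with Spin Blast.
Pilates Bootcamp starts before Spin Bootcamp ends → Spin Bootcamp and Pilates Bootcamp overlap.
Cardio Power starts exactly when Spin Bootcamp ends (back-to-back, no overlap) — done with Spin Bootcamp.
Cardio Power starts before Pilates Bootcamp ends → Pilates Bootcamp and Cardio Power overlap.
Boxing Circuit starts exactly when Pilates Bootcamp ends (back-to-back, no overlap) — done with Pilates Bootcamp.
Boxing Circuit starts before Cardio Power ends → Cardio Power and Boxing Circuit overlap.
Dance Fusion starts before Cardio Power ends → Cardio Power and Dance Fusion overlap.
Kettlebell Express starts after Cardio Power ends — done with Cardio Power.
Dance Fusion starts before Boxing Circuit ends → Boxing Circuit and Dance Fusion overlap.
Kettlebell Express starts after Boxing Circuit ends — done with Boxing Circuit.
Kettlebell Express starts after Dance Fusion ends — done with Dance Fusion.
Rowing Power starts after Kettlebell Express ends.

Boxing Circuit & Cardio Power, Boxing Circuit & Dance Fusion, Cardio Power & Dance Fusion, Cardio Power & Pilates Bootcamp, Pilates Bootcamp & Spin Bootcamp, Spin Blast & Spin Bootcamp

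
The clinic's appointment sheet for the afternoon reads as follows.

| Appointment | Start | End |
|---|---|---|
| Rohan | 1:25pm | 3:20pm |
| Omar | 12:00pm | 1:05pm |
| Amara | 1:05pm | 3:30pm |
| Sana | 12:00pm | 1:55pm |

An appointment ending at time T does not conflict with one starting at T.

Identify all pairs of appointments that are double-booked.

Amara & Rohan, Amara & Sana, Omar & Sana, Rohan & Sana

Sorted by start: Omar, Sana, Amara, Rohan.
Sana starts before Omar ends → Omar and Sana overlap.
Amara starts exactly when Omar ends (back-to-back, no overlap); Omar is clear from here.
Amara starts before Sana ends → Sana and Amara overlap.
Rohan starts before Sana ends → Sana and Rohan overlap.
Rohan starts before Amara ends → Amara and Rohan overlap.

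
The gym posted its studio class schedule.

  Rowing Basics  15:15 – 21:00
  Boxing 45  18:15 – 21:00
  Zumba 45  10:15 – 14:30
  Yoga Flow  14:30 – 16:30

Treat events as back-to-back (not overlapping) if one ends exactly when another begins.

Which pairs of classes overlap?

Sorted by start: Zumba 45, Yoga Flow, Rowing Basics, Boxing 45.
Yoga Flow starts exactly when Zumba 45 ends (back-to-back, no overlap) — done with Zumba 45.
Rowing Basics starts before Yoga Flow ends → Yoga Flow and Rowing Basics overlap.
Boxing 45 starts after Yoga Flow ends.
Boxing 45 starts before Rowing Basics ends → Rowing Basics and Boxing 45 overlap.

Boxing 45 & Rowing Basics, Rowing Basics & Yoga Flow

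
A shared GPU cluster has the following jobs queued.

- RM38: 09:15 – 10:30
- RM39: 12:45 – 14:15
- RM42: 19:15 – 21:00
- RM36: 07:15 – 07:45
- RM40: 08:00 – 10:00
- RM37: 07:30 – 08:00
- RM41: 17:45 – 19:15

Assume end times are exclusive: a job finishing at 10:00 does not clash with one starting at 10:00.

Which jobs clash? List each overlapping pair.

Sorted by start: RM36, RM37, RM40, RM38, RM39, RM41, RM42.
RM37 starts before RM36 ends → RM36 and RM37 overlap.
RM40 starts after RM36 ends, so nothing later overlaps RM36 either.
RM40 starts exactly when RM37 ends (back-to-back, no overlap), so nothing later overlaps RM37 either.
RM38 starts before RM40 ends → RM40 and RM38 overlap.
RM39 starts after RM40 ends, so nothing later overlaps RM40 either.
RM39 starts after RM38 ends, so nothing later overlaps RM38 either.
RM41 starts after RM39 ends, so nothing later overlaps RM39 either.
RM42 starts exactly when RM41 ends (back-to-back, no overlap).

RM36 & RM37, RM38 & RM40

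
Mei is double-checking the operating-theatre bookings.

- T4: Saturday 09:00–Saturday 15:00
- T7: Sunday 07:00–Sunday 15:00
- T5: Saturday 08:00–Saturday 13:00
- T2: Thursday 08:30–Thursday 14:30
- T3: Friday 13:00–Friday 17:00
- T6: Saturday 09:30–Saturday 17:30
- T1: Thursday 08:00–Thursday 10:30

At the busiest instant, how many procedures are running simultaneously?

Sort all start/end points and keep a running count:
Thursday 08:00 start T1 → 1
Thursday 08:30 start T2 → 2
Thursday 10:30 end T1 → 1
Thursday 14:30 end T2 → 0
Friday 13:00 start T3 → 1
Friday 17:00 end T3 → 0
Saturday 08:00 start T5 → 1
Saturday 09:00 start T4 → 2
Saturday 09:30 start T6 → 3
Saturday 13:00 end T5 → 2
Saturday 15:00 end T4 → 1
Saturday 17:30 end T6 → 0
Sunday 07:00 start T7 → 1
Sunday 15:00 end T7 → 0
Peak is 3, at Saturday 09:30 (T4, T5, T6).

3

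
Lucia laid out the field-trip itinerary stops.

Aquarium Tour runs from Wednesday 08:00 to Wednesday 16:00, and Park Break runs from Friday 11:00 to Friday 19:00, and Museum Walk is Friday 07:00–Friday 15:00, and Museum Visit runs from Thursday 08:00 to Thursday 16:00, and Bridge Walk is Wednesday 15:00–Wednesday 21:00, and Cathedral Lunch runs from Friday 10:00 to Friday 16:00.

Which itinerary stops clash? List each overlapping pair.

Check each pair: they overlap iff neither finishes before the other starts.
Sorted by start: Aquarium Tour, Bridge Walk, Museum Visit, Museum Walk, Cathedral Lunch, Park Break.
Bridge Walk starts before Aquarium Tour ends → Aquarium Tour and Bridge Walk overlap.
Museum Visit starts after Aquarium Tour ends; Aquarium Tour is clear from here.
Museum Visit starts after Bridge Walk ends; Bridge Walk is clear from here.
Museum Walk starts after Museum Visit ends; Museum Visit is clear from here.
Cathedral Lunch starts before Museum Walk ends → Museum Walk and Cathedral Lunch overlap.
Park Break starts before Museum Walk ends → Museum Walk and Park Break overlap.
Park Break starts before Cathedral Lunch ends → Cathedral Lunch and Park Break overlap.

Aquarium Tour & Bridge Walk, Cathedral Lunch & Museum Walk, Cathedral Lunch & Park Break, Museum Walk & Park Break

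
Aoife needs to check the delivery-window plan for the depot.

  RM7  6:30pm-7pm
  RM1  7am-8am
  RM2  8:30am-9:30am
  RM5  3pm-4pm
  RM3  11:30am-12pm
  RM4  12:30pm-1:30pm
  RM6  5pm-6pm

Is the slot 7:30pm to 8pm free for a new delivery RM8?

Yes — the slot is free

RM1: ends 8am at or before RM8 starts 7:30pm → clear.
RM2: ends 9:30am at or before RM8 starts 7:30pm → clear.
RM3: ends 12pm at or before RM8 starts 7:30pm → clear.
RM4: ends 1:30pm at or before RM8 starts 7:30pm → clear.
RM5: ends 4pm at or before RM8 starts 7:30pm → clear.
RM6: ends 6pm at or before RM8 starts 7:30pm → clear.
RM7: ends 7pm at or before RM8 starts 7:30pm → clear.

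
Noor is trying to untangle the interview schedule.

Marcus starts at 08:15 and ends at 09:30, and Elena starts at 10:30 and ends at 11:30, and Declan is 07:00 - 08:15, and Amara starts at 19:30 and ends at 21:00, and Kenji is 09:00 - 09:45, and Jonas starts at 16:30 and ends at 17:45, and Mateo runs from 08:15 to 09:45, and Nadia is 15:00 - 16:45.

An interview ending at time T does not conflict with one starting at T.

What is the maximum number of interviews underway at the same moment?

Walk through starts and ends in time order (an end at T is processed before a start at T):
07:00 start Declan → 1
08:15 end Declan → 0
08:15 start Marcus → 1
08:15 start Mateo → 2
09:00 start Kenji → 3
09:30 end Marcus → 2
09:45 end Kenji → 1
09:45 end Mateo → 0
10:30 start Elena → 1
11:30 end Elena → 0
15:00 start Nadia → 1
16:30 start Jonas → 2
16:45 end Nadia → 1
17:45 end Jonas → 0
19:30 start Amara → 1
21:00 end Amara → 0
Peak is 3, at 09:00 (Kenji, Marcus, Mateo).

3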